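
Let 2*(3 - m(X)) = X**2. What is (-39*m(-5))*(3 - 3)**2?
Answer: 0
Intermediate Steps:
m(X) = 3 - X**2/2
(-39*m(-5))*(3 - 3)**2 = (-39*(3 - 1/2*(-5)**2))*(3 - 3)**2 = -39*(3 - 1/2*25)*0**2 = -39*(3 - 25/2)*0 = -39*(-19/2)*0 = (741/2)*0 = 0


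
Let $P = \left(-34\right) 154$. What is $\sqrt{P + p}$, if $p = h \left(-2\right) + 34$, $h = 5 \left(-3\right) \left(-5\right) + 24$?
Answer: $30 i \sqrt{6} \approx 73.485 i$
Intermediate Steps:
$h = 99$ ($h = \left(-15\right) \left(-5\right) + 24 = 75 + 24 = 99$)
$P = -5236$
$p = -164$ ($p = 99 \left(-2\right) + 34 = -198 + 34 = -164$)
$\sqrt{P + p} = \sqrt{-5236 - 164} = \sqrt{-5400} = 30 i \sqrt{6}$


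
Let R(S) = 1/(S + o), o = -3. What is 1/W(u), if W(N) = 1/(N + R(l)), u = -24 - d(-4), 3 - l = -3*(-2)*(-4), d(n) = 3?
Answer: -647/24 ≈ -26.958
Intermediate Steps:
l = 27 (l = 3 - (-3*(-2))*(-4) = 3 - 6*(-4) = 3 - 1*(-24) = 3 + 24 = 27)
u = -27 (u = -24 - 1*3 = -24 - 3 = -27)
R(S) = 1/(-3 + S) (R(S) = 1/(S - 3) = 1/(-3 + S))
W(N) = 1/(1/24 + N) (W(N) = 1/(N + 1/(-3 + 27)) = 1/(N + 1/24) = 1/(1/24 + N))
1/W(u) = 1/(24/(1 + 24*(-27))) = 1/(24/(1 - 648)) = 1/(24/(-647)) = 1/(24*(-1/647)) = 1/(-24/647) = -647/24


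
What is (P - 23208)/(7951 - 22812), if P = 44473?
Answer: -21265/14861 ≈ -1.4309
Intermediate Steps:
(P - 23208)/(7951 - 22812) = (44473 - 23208)/(7951 - 22812) = 21265/(-14861) = 21265*(-1/14861) = -21265/14861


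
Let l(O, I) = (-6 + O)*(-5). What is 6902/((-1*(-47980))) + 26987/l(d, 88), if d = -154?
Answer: 65017893/1919200 ≈ 33.878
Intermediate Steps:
l(O, I) = 30 - 5*O
6902/((-1*(-47980))) + 26987/l(d, 88) = 6902/((-1*(-47980))) + 26987/(30 - 5*(-154)) = 6902/47980 + 26987/(30 + 770) = 6902*(1/47980) + 26987/800 = 3451/23990 + 26987*(1/800) = 3451/23990 + 26987/800 = 65017893/1919200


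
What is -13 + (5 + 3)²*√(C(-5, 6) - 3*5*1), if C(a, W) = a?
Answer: -13 + 128*I*√5 ≈ -13.0 + 286.22*I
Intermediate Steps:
-13 + (5 + 3)²*√(C(-5, 6) - 3*5*1) = -13 + (5 + 3)²*√(-5 - 3*5*1) = -13 + 8²*√(-5 - 15*1) = -13 + 64*√(-5 - 15) = -13 + 64*√(-20) = -13 + 64*(2*I*√5) = -13 + 128*I*√5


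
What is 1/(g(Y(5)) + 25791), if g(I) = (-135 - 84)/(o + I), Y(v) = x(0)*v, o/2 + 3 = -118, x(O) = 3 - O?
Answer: 227/5854776 ≈ 3.8772e-5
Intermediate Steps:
o = -242 (o = -6 + 2*(-118) = -6 - 236 = -242)
Y(v) = 3*v (Y(v) = (3 - 1*0)*v = (3 + 0)*v = 3*v)
g(I) = -219/(-242 + I) (g(I) = (-135 - 84)/(-242 + I) = -219/(-242 + I))
1/(g(Y(5)) + 25791) = 1/(-219/(-242 + 3*5) + 25791) = 1/(-219/(-242 + 15) + 25791) = 1/(-219/(-227) + 25791) = 1/(-219*(-1/227) + 25791) = 1/(219/227 + 25791) = 1/(5854776/227) = 227/5854776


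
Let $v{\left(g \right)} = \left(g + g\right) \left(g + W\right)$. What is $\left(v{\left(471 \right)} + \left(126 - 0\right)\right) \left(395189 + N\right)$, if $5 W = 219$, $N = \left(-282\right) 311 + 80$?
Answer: $\frac{745953932646}{5} \approx 1.4919 \cdot 10^{11}$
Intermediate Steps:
$N = -87622$ ($N = -87702 + 80 = -87622$)
$W = \frac{219}{5}$ ($W = \frac{1}{5} \cdot 219 = \frac{219}{5} \approx 43.8$)
$v{\left(g \right)} = 2 g \left(\frac{219}{5} + g\right)$ ($v{\left(g \right)} = \left(g + g\right) \left(g + \frac{219}{5}\right) = 2 g \left(\frac{219}{5} + g\right)$)
$\left(v{\left(471 \right)} + \left(126 - 0\right)\right) \left(395189 + N\right) = \left(\frac{2}{5} \cdot 471 \left(219 + 5 \cdot 471\right) + \left(126 - 0\right)\right) \left(395189 - 87622\right) = \left(\frac{2}{5} \cdot 471 \left(219 + 2355\right) + \left(126 + 0\right)\right) 307567 = \left(\frac{2}{5} \cdot 471 \cdot 2574 + 126\right) 307567 = \left(\frac{2424708}{5} + 126\right) 307567 = \frac{2425338}{5} \cdot 307567 = \frac{745953932646}{5}$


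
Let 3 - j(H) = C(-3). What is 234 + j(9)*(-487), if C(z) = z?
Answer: -2688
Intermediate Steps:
j(H) = 6 (j(H) = 3 - 1*(-3) = 3 + 3 = 6)
234 + j(9)*(-487) = 234 + 6*(-487) = 234 - 2922 = -2688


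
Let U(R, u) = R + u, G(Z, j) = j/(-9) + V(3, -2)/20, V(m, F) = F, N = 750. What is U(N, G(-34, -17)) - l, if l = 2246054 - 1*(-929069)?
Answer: -285693409/90 ≈ -3.1744e+6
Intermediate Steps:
G(Z, j) = -⅒ - j/9 (G(Z, j) = j/(-9) - 2/20 = j*(-⅑) - 2*1/20 = -j/9 - ⅒ = -⅒ - j/9)
l = 3175123 (l = 2246054 + 929069 = 3175123)
U(N, G(-34, -17)) - l = (750 + (-⅒ - ⅑*(-17))) - 1*3175123 = (750 + (-⅒ + 17/9)) - 3175123 = (750 + 161/90) - 3175123 = 67661/90 - 3175123 = -285693409/90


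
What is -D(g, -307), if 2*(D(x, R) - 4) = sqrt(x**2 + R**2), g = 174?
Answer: -4 - 5*sqrt(4981)/2 ≈ -180.44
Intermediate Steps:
D(x, R) = 4 + sqrt(R**2 + x**2)/2 (D(x, R) = 4 + sqrt(x**2 + R**2)/2 = 4 + sqrt(R**2 + x**2)/2)
-D(g, -307) = -(4 + sqrt((-307)**2 + 174**2)/2) = -(4 + sqrt(94249 + 30276)/2) = -(4 + sqrt(124525)/2) = -(4 + (5*sqrt(4981))/2) = -(4 + 5*sqrt(4981)/2) = -4 - 5*sqrt(4981)/2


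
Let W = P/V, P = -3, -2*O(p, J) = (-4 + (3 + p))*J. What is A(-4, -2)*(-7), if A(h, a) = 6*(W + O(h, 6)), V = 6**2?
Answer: -1253/2 ≈ -626.50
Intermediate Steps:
O(p, J) = -J*(-1 + p)/2 (O(p, J) = -(-4 + (3 + p))*J/2 = -(-1 + p)*J/2 = -J*(-1 + p)/2)
V = 36
W = -1/12 (W = -3/36 = -3*1/36 = -1/12 ≈ -0.083333)
A(h, a) = 35/2 - 18*h (A(h, a) = 6*(-1/12 + (1/2)*6*(1 - h)) = 6*(-1/12 + (3 - 3*h)) = 6*(35/12 - 3*h) = 35/2 - 18*h)
A(-4, -2)*(-7) = (35/2 - 18*(-4))*(-7) = (35/2 + 72)*(-7) = (179/2)*(-7) = -1253/2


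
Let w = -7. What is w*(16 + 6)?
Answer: -154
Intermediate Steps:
w*(16 + 6) = -7*(16 + 6) = -7*22 = -154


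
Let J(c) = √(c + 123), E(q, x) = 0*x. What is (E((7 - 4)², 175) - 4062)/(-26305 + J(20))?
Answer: 53425455/345976441 + 2031*√143/345976441 ≈ 0.15449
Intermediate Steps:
E(q, x) = 0
J(c) = √(123 + c)
(E((7 - 4)², 175) - 4062)/(-26305 + J(20)) = (0 - 4062)/(-26305 + √(123 + 20)) = -4062/(-26305 + √143)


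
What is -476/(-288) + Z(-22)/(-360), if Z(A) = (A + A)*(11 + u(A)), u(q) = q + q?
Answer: -857/360 ≈ -2.3806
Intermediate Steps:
u(q) = 2*q
Z(A) = 2*A*(11 + 2*A) (Z(A) = (A + A)*(11 + 2*A) = (2*A)*(11 + 2*A) = 2*A*(11 + 2*A))
-476/(-288) + Z(-22)/(-360) = -476/(-288) + (2*(-22)*(11 + 2*(-22)))/(-360) = -476*(-1/288) + (2*(-22)*(11 - 44))*(-1/360) = 119/72 + (2*(-22)*(-33))*(-1/360) = 119/72 + 1452*(-1/360) = 119/72 - 121/30 = -857/360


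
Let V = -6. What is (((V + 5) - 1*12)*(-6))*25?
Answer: 1950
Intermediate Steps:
(((V + 5) - 1*12)*(-6))*25 = (((-6 + 5) - 1*12)*(-6))*25 = ((-1 - 12)*(-6))*25 = -13*(-6)*25 = 78*25 = 1950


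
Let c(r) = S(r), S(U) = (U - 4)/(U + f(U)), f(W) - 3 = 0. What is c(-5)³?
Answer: 729/8 ≈ 91.125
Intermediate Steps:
f(W) = 3 (f(W) = 3 + 0 = 3)
S(U) = (-4 + U)/(3 + U) (S(U) = (U - 4)/(U + 3) = (-4 + U)/(3 + U))
c(r) = (-4 + r)/(3 + r)
c(-5)³ = ((-4 - 5)/(3 - 5))³ = (-9/(-2))³ = (-½*(-9))³ = (9/2)³ = 729/8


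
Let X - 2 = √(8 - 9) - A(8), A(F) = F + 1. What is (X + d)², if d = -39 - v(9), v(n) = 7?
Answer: (53 - I)² ≈ 2808.0 - 106.0*I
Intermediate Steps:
A(F) = 1 + F
d = -46 (d = -39 - 1*7 = -39 - 7 = -46)
X = -7 + I (X = 2 + (√(8 - 9) - (1 + 8)) = 2 + (√(-1) - 1*9) = 2 + (I - 9) = 2 + (-9 + I) = -7 + I ≈ -7.0 + 1.0*I)
(X + d)² = ((-7 + I) - 46)² = (-53 + I)²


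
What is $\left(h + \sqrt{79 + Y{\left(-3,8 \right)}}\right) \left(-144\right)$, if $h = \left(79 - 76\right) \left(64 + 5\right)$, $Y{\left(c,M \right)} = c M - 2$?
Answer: $-29808 - 144 \sqrt{53} \approx -30856.0$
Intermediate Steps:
$Y{\left(c,M \right)} = -2 + M c$ ($Y{\left(c,M \right)} = M c - 2 = -2 + M c$)
$h = 207$ ($h = 3 \cdot 69 = 207$)
$\left(h + \sqrt{79 + Y{\left(-3,8 \right)}}\right) \left(-144\right) = \left(207 + \sqrt{79 + \left(-2 + 8 \left(-3\right)\right)}\right) \left(-144\right) = \left(207 + \sqrt{79 - 26}\right) \left(-144\right) = \left(207 + \sqrt{53}\right) \left(-144\right) = -29808 - 144 \sqrt{53}$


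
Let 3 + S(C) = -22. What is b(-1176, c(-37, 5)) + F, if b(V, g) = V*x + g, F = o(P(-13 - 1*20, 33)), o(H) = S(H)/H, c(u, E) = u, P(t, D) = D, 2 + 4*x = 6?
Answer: -40054/33 ≈ -1213.8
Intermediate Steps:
S(C) = -25 (S(C) = -3 - 22 = -25)
x = 1 (x = -1/2 + (1/4)*6 = -1/2 + 3/2 = 1)
o(H) = -25/H
F = -25/33 ≈ -0.75758
b(V, g) = V + g (b(V, g) = V*1 + g = V + g)
b(-1176, c(-37, 5)) + F = (-1176 - 37) - 25/33 = -1213 - 25/33 = -40054/33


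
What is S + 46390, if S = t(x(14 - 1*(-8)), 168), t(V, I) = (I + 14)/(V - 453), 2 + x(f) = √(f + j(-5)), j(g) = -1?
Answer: 685916625/14786 - 13*√21/14786 ≈ 46390.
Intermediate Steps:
x(f) = -2 + √(-1 + f) (x(f) = -2 + √(f - 1) = -2 + √(-1 + f))
t(V, I) = (14 + I)/(-453 + V)
S = 182/(-455 + √21) (S = (14 + 168)/(-453 + (-2 + √(-1 + (14 - 1*(-8))))) = 182/(-453 + (-2 + √(-1 + (14 + 8)))) = 182/(-453 + (-2 + √(-1 + 22))) = 182/(-453 + (-2 + √21)) = 182/(-455 + √21) ≈ -0.40407)
S + 46390 = (-5915/14786 - 13*√21/14786) + 46390 = 685916625/14786 - 13*√21/14786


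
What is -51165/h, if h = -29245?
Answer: 10233/5849 ≈ 1.7495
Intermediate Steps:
-51165/h = -51165/(-29245) = -51165*(-1/29245) = 10233/5849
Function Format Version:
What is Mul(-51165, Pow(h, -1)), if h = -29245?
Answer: Rational(10233, 5849) ≈ 1.7495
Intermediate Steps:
Mul(-51165, Pow(h, -1)) = Mul(-51165, Pow(-29245, -1)) = Mul(-51165, Rational(-1, 29245)) = Rational(10233, 5849)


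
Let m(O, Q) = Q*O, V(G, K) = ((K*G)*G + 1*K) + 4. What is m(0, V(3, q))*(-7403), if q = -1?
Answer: 0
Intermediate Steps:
V(G, K) = 4 + K + K*G² (V(G, K) = ((G*K)*G + K) + 4 = (K*G² + K) + 4 = (K + K*G²) + 4 = 4 + K + K*G²)
m(O, Q) = O*Q
m(0, V(3, q))*(-7403) = (0*(4 - 1 - 1*3²))*(-7403) = (0*(4 - 1 - 1*9))*(-7403) = (0*(4 - 1 - 9))*(-7403) = (0*(-6))*(-7403) = 0*(-7403) = 0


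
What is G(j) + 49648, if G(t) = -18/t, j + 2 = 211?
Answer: 10376414/209 ≈ 49648.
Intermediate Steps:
j = 209 (j = -2 + 211 = 209)
G(j) + 49648 = -18/209 + 49648 = 10376414/209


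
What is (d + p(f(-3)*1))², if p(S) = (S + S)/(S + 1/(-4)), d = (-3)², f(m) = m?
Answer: 19881/169 ≈ 117.64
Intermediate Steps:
d = 9
p(S) = 2*S/(-¼ + S) (p(S) = (2*S)/(S - ¼) = (2*S)/(-¼ + S) = 2*S/(-¼ + S))
(d + p(f(-3)*1))² = (9 + 8*(-3*1)/(-1 + 4*(-3*1)))² = (9 + 8*(-3)/(-1 + 4*(-3)))² = (9 + 8*(-3)/(-1 - 12))² = (9 + 8*(-3)/(-13))² = (9 + 8*(-3)*(-1/13))² = (9 + 24/13)² = (141/13)² = 19881/169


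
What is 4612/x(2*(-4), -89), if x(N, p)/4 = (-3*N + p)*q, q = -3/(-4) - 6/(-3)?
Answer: -4612/715 ≈ -6.4503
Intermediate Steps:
q = 11/4 (q = -3*(-¼) - 6*(-⅓) = ¾ + 2 = 11/4 ≈ 2.7500)
x(N, p) = -33*N + 11*p (x(N, p) = 4*((-3*N + p)*(11/4)) = 4*((p - 3*N)*(11/4)) = 4*(-33*N/4 + 11*p/4) = -33*N + 11*p)
4612/x(2*(-4), -89) = 4612/(-66*(-4) + 11*(-89)) = 4612/(-33*(-8) - 979) = 4612/(264 - 979) = 4612/(-715) = 4612*(-1/715) = -4612/715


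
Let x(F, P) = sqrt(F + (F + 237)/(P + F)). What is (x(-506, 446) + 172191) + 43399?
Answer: 215590 + I*sqrt(451365)/30 ≈ 2.1559e+5 + 22.395*I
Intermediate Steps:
x(F, P) = sqrt(F + (237 + F)/(F + P))
(x(-506, 446) + 172191) + 43399 = (sqrt((237 - 506 - 506*(-506 + 446))/(-506 + 446)) + 172191) + 43399 = (sqrt((237 - 506 - 506*(-60))/(-60)) + 172191) + 43399 = (sqrt(-(237 - 506 + 30360)/60) + 172191) + 43399 = (sqrt(-1/60*30091) + 172191) + 43399 = (sqrt(-30091/60) + 172191) + 43399 = (I*sqrt(451365)/30 + 172191) + 43399 = (172191 + I*sqrt(451365)/30) + 43399 = 215590 + I*sqrt(451365)/30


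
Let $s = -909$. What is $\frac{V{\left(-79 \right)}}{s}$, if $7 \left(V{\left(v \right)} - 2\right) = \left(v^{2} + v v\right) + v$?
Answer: $- \frac{4139}{2121} \approx -1.9514$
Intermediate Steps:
$V{\left(v \right)} = 2 + \frac{v}{7} + \frac{2 v^{2}}{7}$ ($V{\left(v \right)} = 2 + \frac{\left(v^{2} + v v\right) + v}{7} = 2 + \frac{\left(v^{2} + v^{2}\right) + v}{7} = 2 + \frac{2 v^{2} + v}{7} = 2 + \frac{v + 2 v^{2}}{7} = 2 + \left(\frac{v}{7} + \frac{2 v^{2}}{7}\right) = 2 + \frac{v}{7} + \frac{2 v^{2}}{7}$)
$\frac{V{\left(-79 \right)}}{s} = \frac{2 + \frac{1}{7} \left(-79\right) + \frac{2 \left(-79\right)^{2}}{7}}{-909} = \left(2 - \frac{79}{7} + \frac{2}{7} \cdot 6241\right) \left(- \frac{1}{909}\right) = \left(2 - \frac{79}{7} + \frac{12482}{7}\right) \left(- \frac{1}{909}\right) = \frac{12417}{7} \left(- \frac{1}{909}\right) = - \frac{4139}{2121}$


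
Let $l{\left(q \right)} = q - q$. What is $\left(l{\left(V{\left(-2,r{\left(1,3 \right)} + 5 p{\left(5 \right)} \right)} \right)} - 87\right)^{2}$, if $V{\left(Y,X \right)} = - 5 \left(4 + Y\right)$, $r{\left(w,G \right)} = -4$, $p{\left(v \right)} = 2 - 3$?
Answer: $7569$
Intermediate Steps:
$p{\left(v \right)} = -1$
$V{\left(Y,X \right)} = -20 - 5 Y$
$l{\left(q \right)} = 0$
$\left(l{\left(V{\left(-2,r{\left(1,3 \right)} + 5 p{\left(5 \right)} \right)} \right)} - 87\right)^{2} = \left(0 - 87\right)^{2} = \left(-87\right)^{2} = 7569$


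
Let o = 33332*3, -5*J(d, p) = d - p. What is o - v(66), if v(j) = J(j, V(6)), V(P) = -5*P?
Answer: 500076/5 ≈ 1.0002e+5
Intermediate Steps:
J(d, p) = -d/5 + p/5 (J(d, p) = -(d - p)/5 = -d/5 + p/5)
v(j) = -6 - j/5 (v(j) = -j/5 + (-5*6)/5 = -j/5 + (1/5)*(-30) = -j/5 - 6 = -6 - j/5)
o = 99996
o - v(66) = 99996 - (-6 - 1/5*66) = 99996 - (-6 - 66/5) = 99996 - 1*(-96/5) = 99996 + 96/5 = 500076/5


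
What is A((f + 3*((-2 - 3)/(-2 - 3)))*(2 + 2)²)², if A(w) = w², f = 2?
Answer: 40960000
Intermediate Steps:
A((f + 3*((-2 - 3)/(-2 - 3)))*(2 + 2)²)² = (((2 + 3*((-2 - 3)/(-2 - 3)))*(2 + 2)²)²)² = (((2 + 3*(-5/(-5)))*4²)²)² = (((2 + 3*(-5*(-⅕)))*16)²)² = (((2 + 3*1)*16)²)² = (((2 + 3)*16)²)² = ((5*16)²)² = (80²)² = 6400² = 40960000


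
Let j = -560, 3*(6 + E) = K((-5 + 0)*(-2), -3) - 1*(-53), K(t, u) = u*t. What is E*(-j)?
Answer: 2800/3 ≈ 933.33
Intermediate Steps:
K(t, u) = t*u
E = 5/3 (E = -6 + (((-5 + 0)*(-2))*(-3) - 1*(-53))/3 = -6 + (-5*(-2)*(-3) + 53)/3 = -6 + (10*(-3) + 53)/3 = -6 + (-30 + 53)/3 = -6 + (⅓)*23 = -6 + 23/3 = 5/3 ≈ 1.6667)
E*(-j) = 5*(-1*(-560))/3 = (5/3)*560 = 2800/3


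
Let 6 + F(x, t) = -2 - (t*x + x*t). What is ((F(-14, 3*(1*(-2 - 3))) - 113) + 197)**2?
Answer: 118336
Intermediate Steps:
F(x, t) = -8 - 2*t*x (F(x, t) = -6 + (-2 - (t*x + x*t)) = -6 + (-2 - (t*x + t*x)) = -6 + (-2 - 2*t*x) = -8 - 2*t*x)
((F(-14, 3*(1*(-2 - 3))) - 113) + 197)**2 = (((-8 - 2*3*(1*(-2 - 3))*(-14)) - 113) + 197)**2 = (((-8 - 2*3*(1*(-5))*(-14)) - 113) + 197)**2 = (((-8 - 2*3*(-5)*(-14)) - 113) + 197)**2 = (((-8 - 2*(-15)*(-14)) - 113) + 197)**2 = (((-8 - 420) - 113) + 197)**2 = ((-428 - 113) + 197)**2 = (-541 + 197)**2 = (-344)**2 = 118336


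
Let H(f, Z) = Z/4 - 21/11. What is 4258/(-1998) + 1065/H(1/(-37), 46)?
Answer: 22957351/210789 ≈ 108.91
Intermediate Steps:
H(f, Z) = -21/11 + Z/4 (H(f, Z) = Z*(1/4) - 21*1/11 = Z/4 - 21/11 = -21/11 + Z/4)
4258/(-1998) + 1065/H(1/(-37), 46) = 4258/(-1998) + 1065/(-21/11 + (1/4)*46) = 4258*(-1/1998) + 1065/(-21/11 + 23/2) = -2129/999 + 1065/(211/22) = -2129/999 + 1065*(22/211) = -2129/999 + 23430/211 = 22957351/210789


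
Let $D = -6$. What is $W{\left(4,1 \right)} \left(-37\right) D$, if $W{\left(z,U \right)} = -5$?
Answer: $-1110$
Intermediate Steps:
$W{\left(4,1 \right)} \left(-37\right) D = \left(-5\right) \left(-37\right) \left(-6\right) = 185 \left(-6\right) = -1110$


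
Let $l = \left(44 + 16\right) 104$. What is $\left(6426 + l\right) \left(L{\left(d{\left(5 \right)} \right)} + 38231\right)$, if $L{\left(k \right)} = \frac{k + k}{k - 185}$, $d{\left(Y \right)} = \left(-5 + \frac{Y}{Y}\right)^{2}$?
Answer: $\frac{81835114662}{169} \approx 4.8423 \cdot 10^{8}$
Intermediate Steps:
$d{\left(Y \right)} = 16$ ($d{\left(Y \right)} = \left(-5 + 1\right)^{2} = \left(-4\right)^{2} = 16$)
$l = 6240$ ($l = 60 \cdot 104 = 6240$)
$L{\left(k \right)} = \frac{2 k}{-185 + k}$
$\left(6426 + l\right) \left(L{\left(d{\left(5 \right)} \right)} + 38231\right) = \left(6426 + 6240\right) \left(2 \cdot 16 \frac{1}{-185 + 16} + 38231\right) = 12666 \left(2 \cdot 16 \frac{1}{-169} + 38231\right) = 12666 \left(2 \cdot 16 \left(- \frac{1}{169}\right) + 38231\right) = 12666 \left(- \frac{32}{169} + 38231\right) = 12666 \cdot \frac{6461007}{169} = \frac{81835114662}{169}$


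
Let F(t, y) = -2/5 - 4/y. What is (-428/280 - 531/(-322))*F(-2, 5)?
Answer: -582/4025 ≈ -0.14460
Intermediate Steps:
F(t, y) = -⅖ - 4/y (F(t, y) = -2*⅕ - 4/y = -⅖ - 4/y)
(-428/280 - 531/(-322))*F(-2, 5) = (-428/280 - 531/(-322))*(-⅖ - 4/5) = (-428*1/280 - 531*(-1/322))*(-⅖ - 4*⅕) = (-107/70 + 531/322)*(-⅖ - ⅘) = (97/805)*(-6/5) = -582/4025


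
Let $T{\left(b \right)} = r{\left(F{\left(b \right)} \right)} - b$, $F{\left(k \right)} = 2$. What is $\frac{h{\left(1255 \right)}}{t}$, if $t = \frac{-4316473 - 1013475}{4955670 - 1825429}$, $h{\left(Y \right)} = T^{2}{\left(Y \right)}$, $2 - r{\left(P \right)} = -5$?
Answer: $- \frac{93756978432}{102499} \approx -9.1471 \cdot 10^{5}$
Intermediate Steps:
$r{\left(P \right)} = 7$ ($r{\left(P \right)} = 2 - -5 = 2 + 5 = 7$)
$T{\left(b \right)} = 7 - b$
$h{\left(Y \right)} = \left(7 - Y\right)^{2}$
$t = - \frac{5329948}{3130241} \approx -1.7027$
$\frac{h{\left(1255 \right)}}{t} = \frac{\left(-7 + 1255\right)^{2}}{- \frac{5329948}{3130241}} = 1248^{2} \left(- \frac{3130241}{5329948}\right) = 1557504 \left(- \frac{3130241}{5329948}\right) = - \frac{93756978432}{102499}$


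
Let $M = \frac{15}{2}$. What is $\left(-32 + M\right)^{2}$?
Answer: $\frac{2401}{4} \approx 600.25$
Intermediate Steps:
$M = \frac{15}{2}$ ($M = 15 \cdot \frac{1}{2} = \frac{15}{2} \approx 7.5$)
$\left(-32 + M\right)^{2} = \left(-32 + \frac{15}{2}\right)^{2} = \left(- \frac{49}{2}\right)^{2} = \frac{2401}{4}$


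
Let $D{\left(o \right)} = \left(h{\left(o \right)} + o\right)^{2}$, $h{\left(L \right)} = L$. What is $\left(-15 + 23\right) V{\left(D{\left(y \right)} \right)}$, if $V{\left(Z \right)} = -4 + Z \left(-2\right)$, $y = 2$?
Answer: $-288$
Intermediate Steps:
$D{\left(o \right)} = 4 o^{2}$ ($D{\left(o \right)} = \left(o + o\right)^{2} = \left(2 o\right)^{2} = 4 o^{2}$)
$V{\left(Z \right)} = -4 - 2 Z$
$\left(-15 + 23\right) V{\left(D{\left(y \right)} \right)} = \left(-15 + 23\right) \left(-4 - 2 \cdot 4 \cdot 2^{2}\right) = 8 \left(-4 - 2 \cdot 4 \cdot 4\right) = 8 \left(-4 - 32\right) = 8 \left(-36\right) = -288$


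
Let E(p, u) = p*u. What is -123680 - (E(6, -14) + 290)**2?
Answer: -166116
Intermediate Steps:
-123680 - (E(6, -14) + 290)**2 = -123680 - (6*(-14) + 290)**2 = -123680 - (-84 + 290)**2 = -123680 - 1*206**2 = -123680 - 1*42436 = -123680 - 42436 = -166116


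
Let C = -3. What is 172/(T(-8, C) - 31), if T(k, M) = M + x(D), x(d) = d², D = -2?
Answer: -86/15 ≈ -5.7333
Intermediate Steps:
T(k, M) = 4 + M (T(k, M) = M + (-2)² = M + 4 = 4 + M)
172/(T(-8, C) - 31) = 172/((4 - 3) - 31) = 172/(1 - 31) = 172/(-30) = 172*(-1/30) = -86/15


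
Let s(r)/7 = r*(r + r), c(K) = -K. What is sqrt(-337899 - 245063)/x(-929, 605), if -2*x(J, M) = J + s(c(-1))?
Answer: 2*I*sqrt(582962)/915 ≈ 1.6689*I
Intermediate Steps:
s(r) = 14*r**2 (s(r) = 7*(r*(r + r)) = 7*(r*(2*r)) = 7*(2*r**2) = 14*r**2)
x(J, M) = -7 - J/2 (x(J, M) = -(J + 14*(-1*(-1))**2)/2 = -(J + 14*1**2)/2 = -(J + 14*1)/2 = -(J + 14)/2 = -(14 + J)/2 = -7 - J/2)
sqrt(-337899 - 245063)/x(-929, 605) = sqrt(-337899 - 245063)/(-7 - 1/2*(-929)) = sqrt(-582962)/(-7 + 929/2) = (I*sqrt(582962))/(915/2) = (I*sqrt(582962))*(2/915) = 2*I*sqrt(582962)/915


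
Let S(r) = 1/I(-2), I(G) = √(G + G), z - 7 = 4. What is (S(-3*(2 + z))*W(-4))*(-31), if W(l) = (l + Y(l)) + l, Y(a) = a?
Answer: -186*I ≈ -186.0*I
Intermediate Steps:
z = 11 (z = 7 + 4 = 11)
I(G) = √2*√G (I(G) = √(2*G) = √2*√G)
W(l) = 3*l (W(l) = (l + l) + l = 2*l + l = 3*l)
S(r) = -I/2 (S(r) = 1/(√2*√(-2)) = 1/(√2*(I*√2)) = 1/(2*I) = 1*(-I/2) = -I/2)
(S(-3*(2 + z))*W(-4))*(-31) = ((-I/2)*(3*(-4)))*(-31) = (-I/2*(-12))*(-31) = (6*I)*(-31) = -186*I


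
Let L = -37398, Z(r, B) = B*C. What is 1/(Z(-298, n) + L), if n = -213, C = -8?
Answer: -1/35694 ≈ -2.8016e-5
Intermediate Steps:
Z(r, B) = -8*B (Z(r, B) = B*(-8) = -8*B)
1/(Z(-298, n) + L) = 1/(-8*(-213) - 37398) = 1/(1704 - 37398) = 1/(-35694) = -1/35694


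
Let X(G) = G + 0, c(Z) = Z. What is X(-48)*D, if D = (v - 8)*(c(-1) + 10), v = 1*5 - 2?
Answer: 2160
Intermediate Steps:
X(G) = G
v = 3 (v = 5 - 2 = 3)
D = -45 (D = (3 - 8)*(-1 + 10) = -5*9 = -45)
X(-48)*D = -48*(-45) = 2160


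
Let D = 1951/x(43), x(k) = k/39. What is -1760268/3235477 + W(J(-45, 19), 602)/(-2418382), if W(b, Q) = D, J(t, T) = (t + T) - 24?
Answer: -183297203403621/336458631543202 ≈ -0.54478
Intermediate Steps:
J(t, T) = -24 + T + t (J(t, T) = (T + t) - 24 = -24 + T + t)
x(k) = k/39 (x(k) = k*(1/39) = k/39)
D = 76089/43 (D = 1951/(((1/39)*43)) = 1951/(43/39) = 1951*(39/43) = 76089/43 ≈ 1769.5)
W(b, Q) = 76089/43
-1760268/3235477 + W(J(-45, 19), 602)/(-2418382) = -1760268/3235477 + (76089/43)/(-2418382) = -1760268*1/3235477 + (76089/43)*(-1/2418382) = -1760268/3235477 - 76089/103990426 = -183297203403621/336458631543202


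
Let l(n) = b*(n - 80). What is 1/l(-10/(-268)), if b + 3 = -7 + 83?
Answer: -134/782195 ≈ -0.00017131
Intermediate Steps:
b = 73 (b = -3 + (-7 + 83) = -3 + 76 = 73)
l(n) = -5840 + 73*n (l(n) = 73*(n - 80) = 73*(-80 + n) = -5840 + 73*n)
1/l(-10/(-268)) = 1/(-5840 + 73*(-10/(-268))) = 1/(-5840 + 73*(-10*(-1/268))) = 1/(-5840 + 73*(5/134)) = 1/(-5840 + 365/134) = 1/(-782195/134) = -134/782195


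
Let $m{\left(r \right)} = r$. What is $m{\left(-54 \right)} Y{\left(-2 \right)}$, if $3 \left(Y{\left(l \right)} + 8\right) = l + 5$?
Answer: $378$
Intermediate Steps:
$Y{\left(l \right)} = - \frac{19}{3} + \frac{l}{3}$ ($Y{\left(l \right)} = -8 + \frac{l + 5}{3} = -8 + \frac{5 + l}{3} = -8 + \left(\frac{5}{3} + \frac{l}{3}\right) = - \frac{19}{3} + \frac{l}{3}$)
$m{\left(-54 \right)} Y{\left(-2 \right)} = - 54 \left(- \frac{19}{3} + \frac{1}{3} \left(-2\right)\right) = - 54 \left(- \frac{19}{3} - \frac{2}{3}\right) = \left(-54\right) \left(-7\right) = 378$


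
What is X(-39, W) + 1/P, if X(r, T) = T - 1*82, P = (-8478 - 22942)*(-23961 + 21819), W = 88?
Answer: 403809841/67301640 ≈ 6.0000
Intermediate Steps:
P = 67301640 (P = -31420*(-2142) = 67301640)
X(r, T) = -82 + T (X(r, T) = T - 82 = -82 + T)
X(-39, W) + 1/P = (-82 + 88) + 1/67301640 = 6 + 1/67301640 = 403809841/67301640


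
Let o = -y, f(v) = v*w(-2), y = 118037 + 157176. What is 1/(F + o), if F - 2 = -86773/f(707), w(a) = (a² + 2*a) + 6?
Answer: -4242/1167531835 ≈ -3.6333e-6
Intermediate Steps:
y = 275213
w(a) = 6 + a² + 2*a
f(v) = 6*v (f(v) = v*(6 + (-2)² + 2*(-2)) = v*(6 + 4 - 4) = v*6 = 6*v)
o = -275213 (o = -1*275213 = -275213)
F = -78289/4242 (F = 2 - 86773/(6*707) = 2 - 86773/4242 = -78289/4242 ≈ -18.456)
1/(F + o) = 1/(-78289/4242 - 275213) = 1/(-1167531835/4242) = -4242/1167531835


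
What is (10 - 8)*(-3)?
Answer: -6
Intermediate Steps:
(10 - 8)*(-3) = 2*(-3) = -6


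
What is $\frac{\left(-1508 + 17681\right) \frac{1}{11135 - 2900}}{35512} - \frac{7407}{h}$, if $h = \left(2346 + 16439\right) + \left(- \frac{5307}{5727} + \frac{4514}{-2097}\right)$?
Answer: $- \frac{160557564837206573}{407182718915421880} \approx -0.39431$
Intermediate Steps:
$h = \frac{75187277986}{4003173}$ ($h = 18785 + \left(\left(-5307\right) \frac{1}{5727} + 4514 \left(- \frac{1}{2097}\right)\right) = 18785 - \frac{12326819}{4003173} = \frac{75187277986}{4003173} \approx 18782.0$)
$\frac{\left(-1508 + 17681\right) \frac{1}{11135 - 2900}}{35512} - \frac{7407}{h} = \frac{\left(-1508 + 17681\right) \frac{1}{11135 - 2900}}{35512} - \frac{7407}{\frac{75187277986}{4003173}} = \frac{16173}{8235} \cdot \frac{1}{35512} - \frac{29651502411}{75187277986} = 16173 \cdot \frac{1}{8235} \cdot \frac{1}{35512} - \frac{29651502411}{75187277986} = \frac{599}{305} \cdot \frac{1}{35512} - \frac{29651502411}{75187277986} = \frac{599}{10831160} - \frac{29651502411}{75187277986} = - \frac{160557564837206573}{407182718915421880}$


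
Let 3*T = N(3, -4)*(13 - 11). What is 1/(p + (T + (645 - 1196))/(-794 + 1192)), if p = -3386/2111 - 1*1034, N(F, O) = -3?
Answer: -840178/871259063 ≈ -0.00096433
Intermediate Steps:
T = -2 (T = (-3*(13 - 11))/3 = (-3*2)/3 = (⅓)*(-6) = -2)
p = -2186160/2111 (p = -3386*1/2111 - 1034 = -3386/2111 - 1034 = -2186160/2111 ≈ -1035.6)
1/(p + (T + (645 - 1196))/(-794 + 1192)) = 1/(-2186160/2111 + (-2 + (645 - 1196))/(-794 + 1192)) = 1/(-2186160/2111 + (-2 - 551)/398) = 1/(-2186160/2111 - 553*1/398) = 1/(-2186160/2111 - 553/398) = 1/(-871259063/840178) = -840178/871259063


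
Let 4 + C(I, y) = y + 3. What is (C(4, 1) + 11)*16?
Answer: 176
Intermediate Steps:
C(I, y) = -1 + y (C(I, y) = -4 + (y + 3) = -4 + (3 + y) = -1 + y)
(C(4, 1) + 11)*16 = ((-1 + 1) + 11)*16 = (0 + 11)*16 = 11*16 = 176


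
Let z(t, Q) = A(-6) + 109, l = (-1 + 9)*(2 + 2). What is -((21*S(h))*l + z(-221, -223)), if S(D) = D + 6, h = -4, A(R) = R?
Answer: -1447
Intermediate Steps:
l = 32 (l = 8*4 = 32)
S(D) = 6 + D
z(t, Q) = 103 (z(t, Q) = -6 + 109 = 103)
-((21*S(h))*l + z(-221, -223)) = -((21*(6 - 4))*32 + 103) = -((21*2)*32 + 103) = -(42*32 + 103) = -(1344 + 103) = -1*1447 = -1447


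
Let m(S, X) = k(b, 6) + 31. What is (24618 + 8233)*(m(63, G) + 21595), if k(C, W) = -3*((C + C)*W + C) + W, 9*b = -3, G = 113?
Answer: 711059895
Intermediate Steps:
b = -⅓ (b = (⅑)*(-3) = -⅓ ≈ -0.33333)
k(C, W) = W - 3*C - 6*C*W (k(C, W) = -3*((2*C)*W + C) + W = -3*(2*C*W + C) + W = -3*(C + 2*C*W) + W = (-3*C - 6*C*W) + W = W - 3*C - 6*C*W)
m(S, X) = 50 (m(S, X) = (6 - 3*(-⅓) - 6*(-⅓)*6) + 31 = (6 + 1 + 12) + 31 = 19 + 31 = 50)
(24618 + 8233)*(m(63, G) + 21595) = (24618 + 8233)*(50 + 21595) = 32851*21645 = 711059895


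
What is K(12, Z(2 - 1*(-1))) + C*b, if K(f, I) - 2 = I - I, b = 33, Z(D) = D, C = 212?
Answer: 6998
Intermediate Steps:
K(f, I) = 2 (K(f, I) = 2 + (I - I) = 2 + 0 = 2)
K(12, Z(2 - 1*(-1))) + C*b = 2 + 212*33 = 2 + 6996 = 6998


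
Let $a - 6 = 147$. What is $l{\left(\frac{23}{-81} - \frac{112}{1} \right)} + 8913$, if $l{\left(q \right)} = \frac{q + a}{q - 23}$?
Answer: $\frac{48832678}{5479} \approx 8912.7$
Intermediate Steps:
$a = 153$ ($a = 6 + 147 = 153$)
$l{\left(q \right)} = \frac{153 + q}{-23 + q}$ ($l{\left(q \right)} = \frac{q + 153}{q - 23} = \frac{153 + q}{-23 + q}$)
$l{\left(\frac{23}{-81} - \frac{112}{1} \right)} + 8913 = \frac{153 + \left(\frac{23}{-81} - \frac{112}{1}\right)}{-23 + \left(\frac{23}{-81} - \frac{112}{1}\right)} + 8913 = \frac{153 + \left(23 \left(- \frac{1}{81}\right) - 112\right)}{-23 + \left(23 \left(- \frac{1}{81}\right) - 112\right)} + 8913 = \frac{153 - \frac{9095}{81}}{-23 - \frac{9095}{81}} + 8913 = \frac{1}{- \frac{10958}{81}} \cdot \frac{3298}{81} + 8913 = \left(- \frac{81}{10958}\right) \frac{3298}{81} + 8913 = - \frac{1649}{5479} + 8913 = \frac{48832678}{5479}$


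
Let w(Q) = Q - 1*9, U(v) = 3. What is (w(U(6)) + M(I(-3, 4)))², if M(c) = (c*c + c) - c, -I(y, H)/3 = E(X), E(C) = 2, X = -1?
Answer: 900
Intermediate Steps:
I(y, H) = -6 (I(y, H) = -3*2 = -6)
M(c) = c² (M(c) = (c² + c) - c = (c + c²) - c = c²)
w(Q) = -9 + Q (w(Q) = Q - 9 = -9 + Q)
(w(U(6)) + M(I(-3, 4)))² = ((-9 + 3) + (-6)²)² = (-6 + 36)² = 30² = 900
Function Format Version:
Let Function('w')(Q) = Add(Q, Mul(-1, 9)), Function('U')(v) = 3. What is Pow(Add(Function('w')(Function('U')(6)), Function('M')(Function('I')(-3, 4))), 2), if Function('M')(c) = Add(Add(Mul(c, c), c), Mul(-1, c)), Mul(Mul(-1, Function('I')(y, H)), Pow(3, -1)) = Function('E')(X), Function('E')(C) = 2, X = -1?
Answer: 900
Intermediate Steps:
Function('I')(y, H) = -6 (Function('I')(y, H) = Mul(-3, 2) = -6)
Function('M')(c) = Pow(c, 2) (Function('M')(c) = Add(Add(Pow(c, 2), c), Mul(-1, c)) = Add(Add(c, Pow(c, 2)), Mul(-1, c)) = Pow(c, 2))
Function('w')(Q) = Add(-9, Q) (Function('w')(Q) = Add(Q, -9) = Add(-9, Q))
Pow(Add(Function('w')(Function('U')(6)), Function('M')(Function('I')(-3, 4))), 2) = Pow(Add(Add(-9, 3), Pow(-6, 2)), 2) = Pow(Add(-6, 36), 2) = Pow(30, 2) = 900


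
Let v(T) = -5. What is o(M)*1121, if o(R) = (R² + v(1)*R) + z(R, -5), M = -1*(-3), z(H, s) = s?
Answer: -12331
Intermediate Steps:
M = 3
o(R) = -5 + R² - 5*R (o(R) = (R² - 5*R) - 5 = -5 + R² - 5*R)
o(M)*1121 = (-5 + 3² - 5*3)*1121 = (-5 + 9 - 15)*1121 = -11*1121 = -12331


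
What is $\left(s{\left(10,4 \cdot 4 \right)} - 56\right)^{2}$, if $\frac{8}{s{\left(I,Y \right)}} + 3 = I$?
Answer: $\frac{147456}{49} \approx 3009.3$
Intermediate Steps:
$s{\left(I,Y \right)} = \frac{8}{-3 + I}$
$\left(s{\left(10,4 \cdot 4 \right)} - 56\right)^{2} = \left(\frac{8}{-3 + 10} - 56\right)^{2} = \left(\frac{8}{7} - 56\right)^{2} = \left(- \frac{384}{7}\right)^{2} = \frac{147456}{49}$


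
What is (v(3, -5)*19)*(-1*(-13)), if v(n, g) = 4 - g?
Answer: 2223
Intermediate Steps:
(v(3, -5)*19)*(-1*(-13)) = ((4 - 1*(-5))*19)*(-1*(-13)) = ((4 + 5)*19)*13 = (9*19)*13 = 171*13 = 2223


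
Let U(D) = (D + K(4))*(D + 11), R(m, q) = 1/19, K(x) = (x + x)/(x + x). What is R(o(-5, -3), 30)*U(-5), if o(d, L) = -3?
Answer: -24/19 ≈ -1.2632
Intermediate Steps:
K(x) = 1 (K(x) = (2*x)/((2*x)) = (2*x)*(1/(2*x)) = 1)
R(m, q) = 1/19
U(D) = (1 + D)*(11 + D) (U(D) = (D + 1)*(D + 11) = (1 + D)*(11 + D))
R(o(-5, -3), 30)*U(-5) = (11 + (-5)² + 12*(-5))/19 = (11 + 25 - 60)/19 = (1/19)*(-24) = -24/19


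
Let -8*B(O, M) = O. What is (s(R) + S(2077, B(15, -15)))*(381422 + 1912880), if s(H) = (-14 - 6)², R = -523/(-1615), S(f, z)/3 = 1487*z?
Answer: -73090725965/4 ≈ -1.8273e+10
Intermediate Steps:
B(O, M) = -O/8
S(f, z) = 4461*z (S(f, z) = 3*(1487*z) = 4461*z)
R = 523/1615 (R = -523*(-1/1615) = 523/1615 ≈ 0.32384)
s(H) = 400 (s(H) = (-20)² = 400)
(s(R) + S(2077, B(15, -15)))*(381422 + 1912880) = (400 + 4461*(-⅛*15))*(381422 + 1912880) = (400 + 4461*(-15/8))*2294302 = (400 - 66915/8)*2294302 = -63715/8*2294302 = -73090725965/4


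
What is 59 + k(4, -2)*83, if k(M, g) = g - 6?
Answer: -605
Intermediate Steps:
k(M, g) = -6 + g
59 + k(4, -2)*83 = 59 + (-6 - 2)*83 = 59 - 8*83 = 59 - 664 = -605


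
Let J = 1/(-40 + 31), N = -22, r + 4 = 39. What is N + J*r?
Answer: -233/9 ≈ -25.889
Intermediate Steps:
r = 35 (r = -4 + 39 = 35)
J = -⅑ (J = 1/(-9) = -⅑ ≈ -0.11111)
N + J*r = -22 - ⅑*35 = -22 - 35/9 = -233/9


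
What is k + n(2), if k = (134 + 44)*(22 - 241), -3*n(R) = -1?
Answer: -116945/3 ≈ -38982.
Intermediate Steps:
n(R) = ⅓ (n(R) = -⅓*(-1) = ⅓)
k = -38982 (k = 178*(-219) = -38982)
k + n(2) = -38982 + ⅓ = -116945/3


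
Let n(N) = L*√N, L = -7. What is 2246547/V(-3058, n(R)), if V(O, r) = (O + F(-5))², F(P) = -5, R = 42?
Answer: 748849/3127323 ≈ 0.23945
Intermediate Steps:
n(N) = -7*√N
V(O, r) = (-5 + O)² (V(O, r) = (O - 5)² = (-5 + O)²)
2246547/V(-3058, n(R)) = 2246547/((-5 - 3058)²) = 2246547/((-3063)²) = 2246547/9381969 = 2246547*(1/9381969) = 748849/3127323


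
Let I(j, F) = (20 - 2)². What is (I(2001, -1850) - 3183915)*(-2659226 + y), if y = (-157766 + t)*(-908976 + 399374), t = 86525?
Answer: -115570392113689896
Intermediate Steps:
y = 36304556082 (y = (-157766 + 86525)*(-908976 + 399374) = -71241*(-509602) = 36304556082)
I(j, F) = 324 (I(j, F) = 18² = 324)
(I(2001, -1850) - 3183915)*(-2659226 + y) = (324 - 3183915)*(-2659226 + 36304556082) = -3183591*36301896856 = -115570392113689896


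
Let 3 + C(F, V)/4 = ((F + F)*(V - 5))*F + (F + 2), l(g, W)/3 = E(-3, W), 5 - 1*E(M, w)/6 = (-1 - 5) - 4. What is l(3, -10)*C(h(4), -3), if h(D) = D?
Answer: -273240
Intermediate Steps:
E(M, w) = 90 (E(M, w) = 30 - 6*((-1 - 5) - 4) = 30 - 6*(-6 - 4) = 30 - 6*(-10) = 30 + 60 = 90)
l(g, W) = 270 (l(g, W) = 3*90 = 270)
C(F, V) = -4 + 4*F + 8*F²*(-5 + V) (C(F, V) = -12 + 4*(((F + F)*(V - 5))*F + (F + 2)) = -12 + 4*(((2*F)*(-5 + V))*F + (2 + F)) = -12 + 4*((2*F*(-5 + V))*F + (2 + F)) = -12 + 4*(2*F²*(-5 + V) + (2 + F)) = -12 + 4*(2 + F + 2*F²*(-5 + V)) = -12 + (8 + 4*F + 8*F²*(-5 + V)) = -4 + 4*F + 8*F²*(-5 + V))
l(3, -10)*C(h(4), -3) = 270*(-4 - 40*4² + 4*4 + 8*(-3)*4²) = 270*(-4 - 40*16 + 16 + 8*(-3)*16) = 270*(-4 - 640 + 16 - 384) = 270*(-1012) = -273240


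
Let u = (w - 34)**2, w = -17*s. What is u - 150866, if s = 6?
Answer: -132370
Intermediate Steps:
w = -102 (w = -17*6 = -102)
u = 18496 (u = (-102 - 34)**2 = (-136)**2 = 18496)
u - 150866 = 18496 - 150866 = -132370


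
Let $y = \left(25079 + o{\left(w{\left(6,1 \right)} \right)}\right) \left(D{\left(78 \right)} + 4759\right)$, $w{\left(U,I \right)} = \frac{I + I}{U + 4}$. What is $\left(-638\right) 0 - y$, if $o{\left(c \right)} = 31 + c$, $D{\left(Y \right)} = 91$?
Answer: $-121784470$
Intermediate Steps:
$w{\left(U,I \right)} = \frac{2 I}{4 + U}$
$y = 121784470$ ($y = \left(25079 + \left(31 + 2 \cdot 1 \frac{1}{4 + 6}\right)\right) \left(91 + 4759\right) = \left(25079 + \left(31 + 2 \cdot 1 \cdot \frac{1}{10}\right)\right) 4850 = \left(25079 + \left(31 + \frac{1}{5}\right)\right) 4850 = \left(25079 + \frac{156}{5}\right) 4850 = \frac{125551}{5} \cdot 4850 = 121784470$)
$\left(-638\right) 0 - y = \left(-638\right) 0 - 121784470 = 0 - 121784470 = -121784470$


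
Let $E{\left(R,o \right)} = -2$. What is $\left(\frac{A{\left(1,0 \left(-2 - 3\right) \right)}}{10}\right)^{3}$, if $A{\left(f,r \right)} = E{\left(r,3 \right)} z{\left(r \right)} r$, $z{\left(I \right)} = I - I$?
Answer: $0$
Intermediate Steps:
$z{\left(I \right)} = 0$
$A{\left(f,r \right)} = 0$ ($A{\left(f,r \right)} = \left(-2\right) 0 r = 0 r = 0$)
$\left(\frac{A{\left(1,0 \left(-2 - 3\right) \right)}}{10}\right)^{3} = \left(\frac{0}{10}\right)^{3} = \left(0 \cdot \frac{1}{10}\right)^{3} = 0^{3} = 0$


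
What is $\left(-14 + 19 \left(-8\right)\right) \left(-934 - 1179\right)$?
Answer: $350758$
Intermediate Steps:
$\left(-14 + 19 \left(-8\right)\right) \left(-934 - 1179\right) = \left(-14 - 152\right) \left(-2113\right) = \left(-166\right) \left(-2113\right) = 350758$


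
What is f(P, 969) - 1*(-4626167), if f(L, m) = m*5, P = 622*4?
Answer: 4631012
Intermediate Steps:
P = 2488
f(L, m) = 5*m
f(P, 969) - 1*(-4626167) = 5*969 - 1*(-4626167) = 4845 + 4626167 = 4631012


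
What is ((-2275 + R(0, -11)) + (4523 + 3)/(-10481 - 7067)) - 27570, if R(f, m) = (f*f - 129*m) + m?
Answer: -249508501/8774 ≈ -28437.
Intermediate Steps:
R(f, m) = f² - 128*m (R(f, m) = (f² - 129*m) + m = f² - 128*m)
((-2275 + R(0, -11)) + (4523 + 3)/(-10481 - 7067)) - 27570 = ((-2275 + (0² - 128*(-11))) + (4523 + 3)/(-10481 - 7067)) - 27570 = ((-2275 + (0 + 1408)) + 4526/(-17548)) - 27570 = ((-2275 + 1408) + 4526*(-1/17548)) - 27570 = (-867 - 2263/8774) - 27570 = -7609321/8774 - 27570 = -249508501/8774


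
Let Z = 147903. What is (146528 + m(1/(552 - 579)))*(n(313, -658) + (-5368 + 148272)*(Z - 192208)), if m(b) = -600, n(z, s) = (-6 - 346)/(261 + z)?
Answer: -265165887558541248/287 ≈ -9.2392e+14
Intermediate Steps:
n(z, s) = -352/(261 + z)
(146528 + m(1/(552 - 579)))*(n(313, -658) + (-5368 + 148272)*(Z - 192208)) = (146528 - 600)*(-352/(261 + 313) + (-5368 + 148272)*(147903 - 192208)) = 145928*(-352/574 + 142904*(-44305)) = 145928*(-352*1/574 - 6331361720) = 145928*(-176/287 - 6331361720) = 145928*(-1817100813816/287) = -265165887558541248/287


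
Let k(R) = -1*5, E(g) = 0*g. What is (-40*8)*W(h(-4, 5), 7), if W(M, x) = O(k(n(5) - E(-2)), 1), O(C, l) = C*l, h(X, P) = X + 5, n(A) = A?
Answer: 1600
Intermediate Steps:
E(g) = 0
h(X, P) = 5 + X
k(R) = -5
W(M, x) = -5 (W(M, x) = -5*1 = -5)
(-40*8)*W(h(-4, 5), 7) = -40*8*(-5) = -320*(-5) = 1600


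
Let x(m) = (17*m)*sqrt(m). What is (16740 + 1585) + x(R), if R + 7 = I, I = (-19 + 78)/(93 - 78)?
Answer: 18325 - 782*I*sqrt(690)/225 ≈ 18325.0 - 91.295*I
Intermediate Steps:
I = 59/15 ≈ 3.9333
R = -46/15 (R = -7 + 59/15 = -46/15 ≈ -3.0667)
x(m) = 17*m**(3/2)
(16740 + 1585) + x(R) = (16740 + 1585) + 17*(-46/15)**(3/2) = 18325 + 17*(-46*I*sqrt(690)/225) = 18325 - 782*I*sqrt(690)/225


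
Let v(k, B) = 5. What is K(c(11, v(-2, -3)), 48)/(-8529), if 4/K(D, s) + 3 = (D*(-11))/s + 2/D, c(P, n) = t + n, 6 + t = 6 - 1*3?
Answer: 32/167737 ≈ 0.00019077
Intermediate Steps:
t = -3 (t = -6 + (6 - 1*3) = -6 + (6 - 3) = -6 + 3 = -3)
c(P, n) = -3 + n
K(D, s) = 4/(-3 + 2/D - 11*D/s) (K(D, s) = 4/(-3 + ((D*(-11))/s + 2/D)) = 4/(-3 + ((-11*D)/s + 2/D)) = 4/(-3 + (-11*D/s + 2/D)) = 4/(-3 + (2/D - 11*D/s)) = 4/(-3 + 2/D - 11*D/s))
K(c(11, v(-2, -3)), 48)/(-8529) = -4*(-3 + 5)*48/(-2*48 + 11*(-3 + 5)² + 3*(-3 + 5)*48)/(-8529) = -4*2*48/(-96 + 11*2² + 3*2*48)*(-1/8529) = -4*2*48/(-96 + 11*4 + 288)*(-1/8529) = -4*2*48/(-96 + 44 + 288)*(-1/8529) = -4*2*48/236*(-1/8529) = -4*2*48*1/236*(-1/8529) = -96/59*(-1/8529) = 32/167737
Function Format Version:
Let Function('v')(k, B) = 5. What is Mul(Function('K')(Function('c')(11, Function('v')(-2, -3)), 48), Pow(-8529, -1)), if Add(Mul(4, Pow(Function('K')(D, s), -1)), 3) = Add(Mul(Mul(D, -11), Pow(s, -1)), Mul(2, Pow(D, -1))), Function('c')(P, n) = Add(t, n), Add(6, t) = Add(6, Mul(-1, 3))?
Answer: Rational(32, 167737) ≈ 0.00019077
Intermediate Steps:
t = -3 (t = Add(-6, Add(6, Mul(-1, 3))) = Add(-6, Add(6, -3)) = Add(-6, 3) = -3)
Function('c')(P, n) = Add(-3, n)
Function('K')(D, s) = Mul(4, Pow(Add(-3, Mul(2, Pow(D, -1)), Mul(-11, D, Pow(s, -1))), -1)) (Function('K')(D, s) = Mul(4, Pow(Add(-3, Add(Mul(Mul(D, -11), Pow(s, -1)), Mul(2, Pow(D, -1)))), -1)) = Mul(4, Pow(Add(-3, Add(Mul(Mul(-11, D), Pow(s, -1)), Mul(2, Pow(D, -1)))), -1)) = Mul(4, Pow(Add(-3, Add(Mul(-11, D, Pow(s, -1)), Mul(2, Pow(D, -1)))), -1)) = Mul(4, Pow(Add(-3, Add(Mul(2, Pow(D, -1)), Mul(-11, D, Pow(s, -1)))), -1)) = Mul(4, Pow(Add(-3, Mul(2, Pow(D, -1)), Mul(-11, D, Pow(s, -1))), -1)))
Mul(Function('K')(Function('c')(11, Function('v')(-2, -3)), 48), Pow(-8529, -1)) = Mul(Mul(-4, Add(-3, 5), 48, Pow(Add(Mul(-2, 48), Mul(11, Pow(Add(-3, 5), 2)), Mul(3, Add(-3, 5), 48)), -1)), Pow(-8529, -1)) = Mul(Mul(-4, 2, 48, Pow(Add(-96, Mul(11, Pow(2, 2)), Mul(3, 2, 48)), -1)), Rational(-1, 8529)) = Mul(Mul(-4, 2, 48, Pow(Add(-96, Mul(11, 4), 288), -1)), Rational(-1, 8529)) = Mul(Mul(-4, 2, 48, Pow(Add(-96, 44, 288), -1)), Rational(-1, 8529)) = Mul(Mul(-4, 2, 48, Pow(236, -1)), Rational(-1, 8529)) = Mul(Mul(-4, 2, 48, Rational(1, 236)), Rational(-1, 8529)) = Mul(Rational(-96, 59), Rational(-1, 8529)) = Rational(32, 167737)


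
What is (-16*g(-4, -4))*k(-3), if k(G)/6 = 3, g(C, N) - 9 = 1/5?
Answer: -13248/5 ≈ -2649.6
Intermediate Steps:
g(C, N) = 46/5 (g(C, N) = 9 + 1/5 = 46/5)
k(G) = 18 (k(G) = 6*3 = 18)
(-16*g(-4, -4))*k(-3) = -16*46/5*18 = -736/5*18 = -13248/5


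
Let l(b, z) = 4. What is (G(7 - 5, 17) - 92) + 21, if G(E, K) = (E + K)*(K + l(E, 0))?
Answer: 328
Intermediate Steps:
G(E, K) = (4 + K)*(E + K) (G(E, K) = (E + K)*(K + 4) = (E + K)*(4 + K) = (4 + K)*(E + K))
(G(7 - 5, 17) - 92) + 21 = ((17² + 4*(7 - 5) + 4*17 + (7 - 5)*17) - 92) + 21 = ((289 + 4*2 + 68 + 2*17) - 92) + 21 = ((289 + 8 + 68 + 34) - 92) + 21 = (399 - 92) + 21 = 307 + 21 = 328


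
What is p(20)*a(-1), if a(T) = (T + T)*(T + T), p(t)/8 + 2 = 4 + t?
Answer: 704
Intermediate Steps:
p(t) = 16 + 8*t (p(t) = -16 + 8*(4 + t) = -16 + (32 + 8*t) = 16 + 8*t)
a(T) = 4*T**2 (a(T) = (2*T)*(2*T) = 4*T**2)
p(20)*a(-1) = (16 + 8*20)*(4*(-1)**2) = (16 + 160)*(4*1) = 176*4 = 704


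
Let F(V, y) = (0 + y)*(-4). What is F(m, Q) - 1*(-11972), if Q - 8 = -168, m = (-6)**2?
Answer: 12612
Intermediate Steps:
m = 36
Q = -160 (Q = 8 - 168 = -160)
F(V, y) = -4*y (F(V, y) = y*(-4) = -4*y)
F(m, Q) - 1*(-11972) = -4*(-160) - 1*(-11972) = 640 + 11972 = 12612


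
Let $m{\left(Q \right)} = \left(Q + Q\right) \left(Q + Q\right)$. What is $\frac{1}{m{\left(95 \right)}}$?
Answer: $\frac{1}{36100} \approx 2.7701 \cdot 10^{-5}$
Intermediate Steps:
$m{\left(Q \right)} = 4 Q^{2}$ ($m{\left(Q \right)} = 2 Q 2 Q = 4 Q^{2}$)
$\frac{1}{m{\left(95 \right)}} = \frac{1}{4 \cdot 95^{2}} = \frac{1}{4 \cdot 9025} = \frac{1}{36100}$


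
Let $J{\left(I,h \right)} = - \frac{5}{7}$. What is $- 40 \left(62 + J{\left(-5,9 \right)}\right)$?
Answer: $- \frac{17160}{7} \approx -2451.4$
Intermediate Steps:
$J{\left(I,h \right)} = - \frac{5}{7}$ ($J{\left(I,h \right)} = \left(-5\right) \frac{1}{7} = - \frac{5}{7}$)
$- 40 \left(62 + J{\left(-5,9 \right)}\right) = - 40 \left(62 - \frac{5}{7}\right) = \left(-40\right) \frac{429}{7} = - \frac{17160}{7}$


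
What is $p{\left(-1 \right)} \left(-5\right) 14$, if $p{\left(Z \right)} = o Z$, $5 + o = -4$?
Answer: $-630$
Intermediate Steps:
$o = -9$ ($o = -5 - 4 = -9$)
$p{\left(Z \right)} = - 9 Z$
$p{\left(-1 \right)} \left(-5\right) 14 = \left(-9\right) \left(-1\right) \left(-5\right) 14 = 9 \left(-5\right) 14 = \left(-45\right) 14 = -630$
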